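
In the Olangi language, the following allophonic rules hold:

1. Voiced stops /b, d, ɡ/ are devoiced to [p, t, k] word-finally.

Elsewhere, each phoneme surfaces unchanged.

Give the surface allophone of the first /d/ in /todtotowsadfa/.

/d/ — between /o/ and /t/; rule 1 does not apply here → [d].

[d]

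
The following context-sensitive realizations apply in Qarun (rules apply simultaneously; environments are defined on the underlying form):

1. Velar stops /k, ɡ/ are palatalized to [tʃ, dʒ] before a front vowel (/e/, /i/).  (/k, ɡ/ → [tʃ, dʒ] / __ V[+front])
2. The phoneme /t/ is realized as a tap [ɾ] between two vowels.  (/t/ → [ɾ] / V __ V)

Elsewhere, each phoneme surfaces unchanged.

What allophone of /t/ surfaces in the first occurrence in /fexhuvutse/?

/t/ (between /u/ and /s/): rule 2 targets it, but not between two vowels → unchanged [t].

[t]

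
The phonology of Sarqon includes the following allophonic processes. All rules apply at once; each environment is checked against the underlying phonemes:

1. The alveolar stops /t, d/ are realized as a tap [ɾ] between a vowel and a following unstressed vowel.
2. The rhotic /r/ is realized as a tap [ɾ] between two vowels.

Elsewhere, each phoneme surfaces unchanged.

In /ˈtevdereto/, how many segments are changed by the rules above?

2

Segments that undergo a rule: /r/ → [ɾ] (rule 2); /t/ → [ɾ] (rule 1).
All other segments surface unchanged.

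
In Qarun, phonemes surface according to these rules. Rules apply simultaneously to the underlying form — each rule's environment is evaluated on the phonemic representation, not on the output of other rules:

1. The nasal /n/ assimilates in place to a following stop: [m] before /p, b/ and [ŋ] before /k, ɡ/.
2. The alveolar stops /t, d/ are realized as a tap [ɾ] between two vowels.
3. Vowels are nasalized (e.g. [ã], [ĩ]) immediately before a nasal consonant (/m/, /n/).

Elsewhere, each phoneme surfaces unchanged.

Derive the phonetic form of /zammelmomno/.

/a/ (between /z/ and /m/) occurs before a nasal consonant → [ã] by rule 3.
/e/ (between /m/ and /l/): rule 3 targets it, but not before a nasal consonant → unchanged [e].
/o/ — between /m/ and /m/, before a nasal consonant — surfaces as [õ] (rule 3).
/n/ — between /m/ and /o/; rule 1 does not apply here → [n].
/o/ — word-final; rule 3 does not apply here → [o].

[zãmmelmõmno]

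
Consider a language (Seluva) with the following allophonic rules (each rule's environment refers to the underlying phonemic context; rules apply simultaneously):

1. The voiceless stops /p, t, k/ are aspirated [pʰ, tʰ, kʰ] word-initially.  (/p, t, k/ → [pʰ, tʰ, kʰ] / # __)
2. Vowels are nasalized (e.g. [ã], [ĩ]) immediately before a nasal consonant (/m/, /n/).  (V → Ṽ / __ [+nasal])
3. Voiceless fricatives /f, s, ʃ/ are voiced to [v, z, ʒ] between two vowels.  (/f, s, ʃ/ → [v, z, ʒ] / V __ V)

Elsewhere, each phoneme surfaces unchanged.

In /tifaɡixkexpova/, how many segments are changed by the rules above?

2

Segments that undergo a rule: /t/ → [tʰ] (rule 1); /f/ → [v] (rule 3).
All other segments surface unchanged.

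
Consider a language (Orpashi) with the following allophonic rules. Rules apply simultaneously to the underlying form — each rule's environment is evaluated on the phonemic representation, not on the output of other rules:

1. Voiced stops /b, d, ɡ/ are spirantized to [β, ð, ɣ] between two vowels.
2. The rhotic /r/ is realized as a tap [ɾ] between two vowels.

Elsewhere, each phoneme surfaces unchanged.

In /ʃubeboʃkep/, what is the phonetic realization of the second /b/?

[β]

Rule 1 applies to /b/ (between /e/ and /o/: between two vowels) → [β].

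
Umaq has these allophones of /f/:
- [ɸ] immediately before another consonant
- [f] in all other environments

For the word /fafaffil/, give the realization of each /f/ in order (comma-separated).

[f], [f], [ɸ], [f]

Occurrence 1 (position 1): no conditioning environment matches → elsewhere allophone [f].
Occurrence 2 (position 3): no conditioning environment matches → elsewhere allophone [f].
Occurrence 3 (position 5): immediately before another consonant → [ɸ].
Occurrence 4 (position 6): no conditioning environment matches → elsewhere allophone [f].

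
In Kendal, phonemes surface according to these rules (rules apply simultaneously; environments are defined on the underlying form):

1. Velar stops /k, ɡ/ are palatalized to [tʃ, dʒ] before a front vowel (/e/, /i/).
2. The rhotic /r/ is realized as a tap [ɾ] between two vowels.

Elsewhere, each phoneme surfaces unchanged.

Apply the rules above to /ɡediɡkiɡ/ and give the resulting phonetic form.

[dʒediɡtʃiɡ]

/ɡ/ meets the environment for rule 1 (before a front vowel) → [dʒ].
/e/ (between /ɡ/ and /d/) is unaffected → [e].
/d/ stays [d].
/i/ — not in any rule's target class → [i].
/ɡ/ (between /i/ and /k/): rule 1 targets it, but not before a front vowel → unchanged [ɡ].
/k/ meets the environment for rule 1 (before a front vowel) → [tʃ].
/i/ (between /k/ and /ɡ/) is unaffected → [i].
/ɡ/ (word-final) fails the environment for rule 1, so it stays [ɡ].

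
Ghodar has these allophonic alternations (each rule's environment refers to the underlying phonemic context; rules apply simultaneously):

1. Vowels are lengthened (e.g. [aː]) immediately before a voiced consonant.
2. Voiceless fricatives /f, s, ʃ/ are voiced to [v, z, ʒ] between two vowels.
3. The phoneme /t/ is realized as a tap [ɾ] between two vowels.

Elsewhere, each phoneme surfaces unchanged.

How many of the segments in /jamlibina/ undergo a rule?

Segments that undergo a rule: /a/ → [aː] (rule 1); /i/ → [iː] (rule 1); /i/ → [iː] (rule 1).
All other segments surface unchanged.

3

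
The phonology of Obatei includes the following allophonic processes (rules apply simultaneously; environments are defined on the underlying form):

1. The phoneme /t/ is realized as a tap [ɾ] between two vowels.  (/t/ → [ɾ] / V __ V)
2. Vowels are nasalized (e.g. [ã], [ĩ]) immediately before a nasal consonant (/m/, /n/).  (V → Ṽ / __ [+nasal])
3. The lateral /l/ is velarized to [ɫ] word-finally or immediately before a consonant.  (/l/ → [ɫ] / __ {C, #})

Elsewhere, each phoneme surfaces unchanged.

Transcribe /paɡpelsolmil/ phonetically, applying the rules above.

[paɡpeɫsoɫmiɫ]

/p/ — not in any rule's target class → [p].
/a/ (between /p/ and /ɡ/): rule 2 targets it, but not before a nasal consonant → unchanged [a].
/ɡ/ (between /a/ and /p/): no rule targets it → [ɡ].
/p/ (between /ɡ/ and /e/) is unaffected → [p].
/e/ (between /p/ and /l/) is in the target of rule 2 but the environment (before a nasal consonant) is not met → [e].
Rule 3 applies to /l/ (between /e/ and /s/: word-finally or immediately before a consonant) → [ɫ].
/s/ (between /l/ and /o/): no rule targets it → [s].
/o/ — between /s/ and /l/; rule 2 does not apply here → [o].
Rule 3 applies to /l/ (between /o/ and /m/: word-finally or immediately before a consonant) → [ɫ].
/m/ — not in any rule's target class → [m].
/i/ (between /m/ and /l/) fails the environment for rule 2, so it stays [i].
/l/ meets the environment for rule 3 (word-finally or immediately before a consonant) → [ɫ].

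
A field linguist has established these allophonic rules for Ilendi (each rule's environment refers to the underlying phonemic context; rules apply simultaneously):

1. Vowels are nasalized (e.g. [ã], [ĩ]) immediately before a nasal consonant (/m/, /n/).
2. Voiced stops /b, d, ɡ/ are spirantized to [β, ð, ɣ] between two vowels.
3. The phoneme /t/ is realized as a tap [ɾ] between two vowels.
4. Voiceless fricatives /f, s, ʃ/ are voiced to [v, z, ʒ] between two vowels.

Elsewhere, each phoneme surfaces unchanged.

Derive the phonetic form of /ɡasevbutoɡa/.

/ɡ/ (word-initial) fails the environment for rule 2, so it stays [ɡ].
/a/ (between /ɡ/ and /s/) is in the target of rule 1 but the environment (before a nasal consonant) is not met → [a].
/s/ (between /a/ and /e/) occurs between two vowels → [z] by rule 4.
/e/ — between /s/ and /v/; rule 1 does not apply here → [e].
/v/ (between /e/ and /b/): no rule targets it → [v].
/b/ (between /v/ and /u/) fails the environment for rule 2, so it stays [b].
/u/ (between /b/ and /t/): rule 1 targets it, but not before a nasal consonant → unchanged [u].
/t/ meets the environment for rule 3 (between two vowels) → [ɾ].
/o/ (between /t/ and /ɡ/) fails the environment for rule 1, so it stays [o].
Rule 2 applies to /ɡ/ (between /o/ and /a/: between two vowels) → [ɣ].
/a/ (word-final): rule 1 targets it, but not before a nasal consonant → unchanged [a].

[ɡazevbuɾoɣa]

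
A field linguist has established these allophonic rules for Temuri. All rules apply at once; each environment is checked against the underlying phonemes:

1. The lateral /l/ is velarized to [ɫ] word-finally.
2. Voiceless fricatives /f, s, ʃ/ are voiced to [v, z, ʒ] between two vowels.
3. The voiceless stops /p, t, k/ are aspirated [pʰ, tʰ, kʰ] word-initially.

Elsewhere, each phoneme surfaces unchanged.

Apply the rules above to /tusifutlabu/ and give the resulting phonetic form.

/t/ meets the environment for rule 3 (word-initially) → [tʰ].
/u/ — not in any rule's target class → [u].
/s/ — between /u/ and /i/, between two vowels — surfaces as [z] (rule 2).
/i/ stays [i].
/f/ meets the environment for rule 2 (between two vowels) → [v].
/u/ (between /f/ and /t/) is unaffected → [u].
/t/ (between /u/ and /l/): rule 3 targets it, but not word-initially → unchanged [t].
/l/ (between /t/ and /a/) fails the environment for rule 1, so it stays [l].
/a/ (between /l/ and /b/): no rule targets it → [a].
/b/ stays [b].
/u/ stays [u].

[tʰuzivutlabu]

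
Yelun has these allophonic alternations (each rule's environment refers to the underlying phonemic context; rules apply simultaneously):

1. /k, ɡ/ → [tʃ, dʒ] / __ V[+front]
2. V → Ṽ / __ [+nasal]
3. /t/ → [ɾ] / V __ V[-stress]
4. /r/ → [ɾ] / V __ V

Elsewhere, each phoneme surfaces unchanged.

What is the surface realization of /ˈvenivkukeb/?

[ˈvẽnivkutʃeb]

/v/ (word-initial): no rule targets it → [v].
Rule 2 applies to /e/ (between /v/ and /n/: before a nasal consonant) → [ẽ].
/n/ (between /e/ and /i/): no rule targets it → [n].
/i/ — between /n/ and /v/; rule 2 does not apply here → [i].
/v/ — not in any rule's target class → [v].
/k/ (between /v/ and /u/) fails the environment for rule 1, so it stays [k].
/u/ — between /k/ and /k/; rule 2 does not apply here → [u].
Rule 1 applies to /k/ (between /u/ and /e/: before a front vowel) → [tʃ].
/e/ (between /k/ and /b/): rule 2 targets it, but not before a nasal consonant → unchanged [e].
/b/ stays [b].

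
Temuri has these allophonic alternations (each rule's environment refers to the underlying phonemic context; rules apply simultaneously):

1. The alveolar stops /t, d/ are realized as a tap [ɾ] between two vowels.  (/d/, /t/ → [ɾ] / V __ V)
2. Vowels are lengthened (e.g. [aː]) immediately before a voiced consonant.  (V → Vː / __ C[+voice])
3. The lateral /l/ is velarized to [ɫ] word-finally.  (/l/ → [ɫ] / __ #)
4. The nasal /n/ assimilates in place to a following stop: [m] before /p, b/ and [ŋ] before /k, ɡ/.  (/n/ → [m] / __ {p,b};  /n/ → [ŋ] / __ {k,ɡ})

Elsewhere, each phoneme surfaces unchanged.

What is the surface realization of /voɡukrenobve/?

[voːɡukreːnoːbve]

/v/ stays [v].
/o/ (between /v/ and /ɡ/): before a voiced consonant, so rule 2 applies → [oː].
/ɡ/ — not in any rule's target class → [ɡ].
/u/ — between /ɡ/ and /k/; rule 2 does not apply here → [u].
/k/ stays [k].
/r/ stays [r].
/e/ — between /r/ and /n/, before a voiced consonant — surfaces as [eː] (rule 2).
/n/ (between /e/ and /o/): rule 4 targets it, but not before a labial or velar stop → unchanged [n].
Rule 2 applies to /o/ (between /n/ and /b/: before a voiced consonant) → [oː].
/b/ (between /o/ and /v/) is unaffected → [b].
/v/ (between /b/ and /e/): no rule targets it → [v].
/e/ (word-final): rule 2 targets it, but not before a voiced consonant → unchanged [e].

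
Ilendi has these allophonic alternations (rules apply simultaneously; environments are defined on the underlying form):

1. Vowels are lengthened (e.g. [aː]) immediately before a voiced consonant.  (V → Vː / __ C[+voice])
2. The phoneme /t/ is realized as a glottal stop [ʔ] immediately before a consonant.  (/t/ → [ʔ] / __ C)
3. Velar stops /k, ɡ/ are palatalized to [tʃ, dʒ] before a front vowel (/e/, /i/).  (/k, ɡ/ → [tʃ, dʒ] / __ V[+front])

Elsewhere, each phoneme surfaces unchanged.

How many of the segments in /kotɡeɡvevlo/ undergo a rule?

4

Segments that undergo a rule: /t/ → [ʔ] (rule 2); /ɡ/ → [dʒ] (rule 3); /e/ → [eː] (rule 1); /e/ → [eː] (rule 1).
All other segments surface unchanged.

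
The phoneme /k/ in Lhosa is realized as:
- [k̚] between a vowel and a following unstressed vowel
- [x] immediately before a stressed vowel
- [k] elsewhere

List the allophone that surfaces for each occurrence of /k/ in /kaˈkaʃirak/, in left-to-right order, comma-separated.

[k], [x], [k]

Occurrence 1 (position 1): no conditioning environment matches → elsewhere allophone [k].
Occurrence 2 (position 3): immediately before a stressed vowel → [x].
Occurrence 3 (position 9): no conditioning environment matches → elsewhere allophone [k].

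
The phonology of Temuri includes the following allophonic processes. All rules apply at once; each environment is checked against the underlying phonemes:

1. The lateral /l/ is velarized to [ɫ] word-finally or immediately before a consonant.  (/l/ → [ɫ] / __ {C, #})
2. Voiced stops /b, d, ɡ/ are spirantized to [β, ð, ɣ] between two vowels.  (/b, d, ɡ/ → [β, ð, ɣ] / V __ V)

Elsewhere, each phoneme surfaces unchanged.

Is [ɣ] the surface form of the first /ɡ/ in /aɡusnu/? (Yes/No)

/ɡ/ (between /a/ and /u/): between two vowels, so rule 2 applies → [ɣ].
The actual realization is [ɣ], which matches [ɣ].

Yes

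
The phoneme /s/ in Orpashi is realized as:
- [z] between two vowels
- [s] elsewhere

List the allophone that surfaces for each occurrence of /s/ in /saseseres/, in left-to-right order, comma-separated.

Occurrence 1 (position 1): no conditioning environment matches → elsewhere allophone [s].
Occurrence 2 (position 3): between two vowels → [z].
Occurrence 3 (position 5): between two vowels → [z].
Occurrence 4 (position 9): no conditioning environment matches → elsewhere allophone [s].

[s], [z], [z], [s]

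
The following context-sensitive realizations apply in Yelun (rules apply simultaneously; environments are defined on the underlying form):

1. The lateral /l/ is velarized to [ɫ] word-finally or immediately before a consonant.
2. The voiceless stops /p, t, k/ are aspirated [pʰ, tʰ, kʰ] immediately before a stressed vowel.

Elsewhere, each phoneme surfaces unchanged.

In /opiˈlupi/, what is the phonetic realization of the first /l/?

/l/ (between /i/ and /u/): rule 1 targets it, but not word-finally or immediately before a consonant → unchanged [l].

[l]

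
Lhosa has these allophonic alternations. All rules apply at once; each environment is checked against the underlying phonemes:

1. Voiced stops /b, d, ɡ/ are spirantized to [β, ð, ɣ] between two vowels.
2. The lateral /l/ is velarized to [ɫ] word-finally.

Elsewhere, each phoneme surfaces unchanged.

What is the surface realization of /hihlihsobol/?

[hihlihsoβoɫ]

/h/ (word-initial) is unaffected → [h].
/i/ stays [i].
/h/ — not in any rule's target class → [h].
/l/ (between /h/ and /i/) is in the target of rule 2 but the environment (word-finally) is not met → [l].
/i/ (between /l/ and /h/): no rule targets it → [i].
/h/ (between /i/ and /s/) is unaffected → [h].
/s/ — not in any rule's target class → [s].
/o/ stays [o].
/b/ — between /o/ and /o/, between two vowels — surfaces as [β] (rule 1).
/o/ stays [o].
/l/ — word-final, word-finally — surfaces as [ɫ] (rule 2).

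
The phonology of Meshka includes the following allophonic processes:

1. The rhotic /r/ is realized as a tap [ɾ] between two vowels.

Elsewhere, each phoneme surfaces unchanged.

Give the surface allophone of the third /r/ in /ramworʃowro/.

[r]

/r/ — between /w/ and /o/; rule 1 does not apply here → [r].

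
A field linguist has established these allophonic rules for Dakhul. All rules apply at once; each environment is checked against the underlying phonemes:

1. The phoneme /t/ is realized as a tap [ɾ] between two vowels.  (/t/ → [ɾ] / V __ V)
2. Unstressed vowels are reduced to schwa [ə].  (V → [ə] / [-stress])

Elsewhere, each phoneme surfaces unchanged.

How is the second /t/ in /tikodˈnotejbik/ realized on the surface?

/t/ meets the environment for rule 1 (between two vowels) → [ɾ].

[ɾ]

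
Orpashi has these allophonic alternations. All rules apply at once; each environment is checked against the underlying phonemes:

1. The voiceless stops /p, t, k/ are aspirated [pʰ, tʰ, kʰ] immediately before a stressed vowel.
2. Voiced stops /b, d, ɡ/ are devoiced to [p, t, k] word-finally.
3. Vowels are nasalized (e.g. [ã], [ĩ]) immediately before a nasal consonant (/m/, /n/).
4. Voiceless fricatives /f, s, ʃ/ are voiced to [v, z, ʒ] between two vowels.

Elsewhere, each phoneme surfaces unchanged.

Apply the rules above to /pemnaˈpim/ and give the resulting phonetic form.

[pẽmnaˈpʰĩm]

/p/ (word-initial) is in the target of rule 1 but the environment (immediately before a stressed vowel) is not met → [p].
/e/ (between /p/ and /m/): before a nasal consonant, so rule 3 applies → [ẽ].
/m/ — not in any rule's target class → [m].
/n/ — not in any rule's target class → [n].
/a/ (between /n/ and /p/) is in the target of rule 3 but the environment (before a nasal consonant) is not met → [a].
/p/ (between /a/ and /i/) occurs immediately before a stressed vowel → [pʰ] by rule 1.
/i/ (between /p/ and /m/): before a nasal consonant, so rule 3 applies → [ĩ].
/m/ stays [m].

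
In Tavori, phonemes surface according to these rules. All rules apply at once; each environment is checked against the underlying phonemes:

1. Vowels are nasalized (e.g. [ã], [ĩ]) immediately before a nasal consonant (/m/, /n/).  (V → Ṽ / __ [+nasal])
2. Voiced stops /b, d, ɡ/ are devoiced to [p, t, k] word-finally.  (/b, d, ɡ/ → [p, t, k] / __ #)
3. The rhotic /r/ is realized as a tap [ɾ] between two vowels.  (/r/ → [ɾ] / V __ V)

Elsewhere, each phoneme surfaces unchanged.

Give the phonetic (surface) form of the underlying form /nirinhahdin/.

[niɾĩnhahdĩn]

/n/ (word-initial) is unaffected → [n].
/i/ (between /n/ and /r/) is in the target of rule 1 but the environment (before a nasal consonant) is not met → [i].
/r/ meets the environment for rule 3 (between two vowels) → [ɾ].
/i/ meets the environment for rule 1 (before a nasal consonant) → [ĩ].
/n/ (between /i/ and /h/) is unaffected → [n].
/h/ stays [h].
/a/ (between /h/ and /h/): rule 1 targets it, but not before a nasal consonant → unchanged [a].
/h/ (between /a/ and /d/) is unaffected → [h].
/d/ (between /h/ and /i/) is in the target of rule 2 but the environment (word-finally) is not met → [d].
/i/ meets the environment for rule 1 (before a nasal consonant) → [ĩ].
/n/ stays [n].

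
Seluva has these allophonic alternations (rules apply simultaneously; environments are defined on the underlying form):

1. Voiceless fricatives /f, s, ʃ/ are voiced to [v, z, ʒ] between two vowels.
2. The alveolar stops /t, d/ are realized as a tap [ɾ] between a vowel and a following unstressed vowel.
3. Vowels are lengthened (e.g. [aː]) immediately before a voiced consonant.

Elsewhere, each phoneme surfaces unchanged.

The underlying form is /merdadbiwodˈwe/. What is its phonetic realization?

/m/ stays [m].
/e/ — between /m/ and /r/, before a voiced consonant — surfaces as [eː] (rule 3).
/r/ stays [r].
/d/ (between /r/ and /a/): rule 2 targets it, but not between a vowel and a following unstressed vowel → unchanged [d].
/a/ (between /d/ and /d/): before a voiced consonant, so rule 3 applies → [aː].
/d/ — between /a/ and /b/; rule 2 does not apply here → [d].
/b/ (between /d/ and /i/) is unaffected → [b].
/i/ (between /b/ and /w/) occurs before a voiced consonant → [iː] by rule 3.
/w/ — not in any rule's target class → [w].
/o/ meets the environment for rule 3 (before a voiced consonant) → [oː].
/d/ (between /o/ and /w/): rule 2 targets it, but not between a vowel and a following unstressed vowel → unchanged [d].
/w/ (between /d/ and /e/) is unaffected → [w].
/e/ (word-final) fails the environment for rule 3, so it stays [e].

[meːrdaːdbiːwoːdˈwe]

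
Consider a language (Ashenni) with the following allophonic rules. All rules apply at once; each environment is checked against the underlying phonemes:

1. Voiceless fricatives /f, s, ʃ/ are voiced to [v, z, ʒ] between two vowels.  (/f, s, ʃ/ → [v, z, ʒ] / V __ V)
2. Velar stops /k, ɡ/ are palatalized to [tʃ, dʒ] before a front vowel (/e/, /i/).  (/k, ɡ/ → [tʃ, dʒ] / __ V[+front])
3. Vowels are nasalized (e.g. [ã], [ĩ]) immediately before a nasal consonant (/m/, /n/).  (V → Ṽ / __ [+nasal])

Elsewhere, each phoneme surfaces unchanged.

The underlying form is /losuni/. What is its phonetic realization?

/l/ stays [l].
/o/ (between /l/ and /s/) fails the environment for rule 3, so it stays [o].
Rule 1 applies to /s/ (between /o/ and /u/: between two vowels) → [z].
Rule 3 applies to /u/ (between /s/ and /n/: before a nasal consonant) → [ũ].
/n/ — not in any rule's target class → [n].
/i/ (word-final) fails the environment for rule 3, so it stays [i].

[lozũni]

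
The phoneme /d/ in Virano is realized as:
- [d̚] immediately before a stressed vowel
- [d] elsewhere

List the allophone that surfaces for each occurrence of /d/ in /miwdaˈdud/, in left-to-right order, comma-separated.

[d], [d̚], [d]

Occurrence 1 (position 4): no conditioning environment matches → elsewhere allophone [d].
Occurrence 2 (position 6): immediately before a stressed vowel → [d̚].
Occurrence 3 (position 8): no conditioning environment matches → elsewhere allophone [d].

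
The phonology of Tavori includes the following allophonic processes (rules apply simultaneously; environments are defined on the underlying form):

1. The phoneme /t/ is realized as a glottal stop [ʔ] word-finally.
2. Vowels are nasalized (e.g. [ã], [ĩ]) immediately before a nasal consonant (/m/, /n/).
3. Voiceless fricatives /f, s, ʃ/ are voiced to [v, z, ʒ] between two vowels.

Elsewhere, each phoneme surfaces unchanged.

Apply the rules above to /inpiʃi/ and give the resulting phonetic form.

[ĩnpiʒi]

/i/ (word-initial) occurs before a nasal consonant → [ĩ] by rule 2.
/n/ (between /i/ and /p/): no rule targets it → [n].
/p/ — not in any rule's target class → [p].
/i/ (between /p/ and /ʃ/): rule 2 targets it, but not before a nasal consonant → unchanged [i].
/ʃ/ — between /i/ and /i/, between two vowels — surfaces as [ʒ] (rule 3).
/i/ — word-final; rule 2 does not apply here → [i].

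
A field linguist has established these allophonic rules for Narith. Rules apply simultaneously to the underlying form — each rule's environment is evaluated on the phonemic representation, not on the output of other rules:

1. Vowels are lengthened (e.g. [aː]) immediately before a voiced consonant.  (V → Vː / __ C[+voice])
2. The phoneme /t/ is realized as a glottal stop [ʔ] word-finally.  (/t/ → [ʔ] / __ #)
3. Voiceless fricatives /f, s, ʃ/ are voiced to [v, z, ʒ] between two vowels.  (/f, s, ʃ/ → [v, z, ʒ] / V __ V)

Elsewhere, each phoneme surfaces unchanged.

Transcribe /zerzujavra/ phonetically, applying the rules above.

[zeːrzuːjaːvra]

/e/ (between /z/ and /r/): before a voiced consonant, so rule 1 applies → [eː].
/u/ meets the environment for rule 1 (before a voiced consonant) → [uː].
/a/ (between /j/ and /v/): before a voiced consonant, so rule 1 applies → [aː].
/a/ — word-final; rule 1 does not apply here → [a].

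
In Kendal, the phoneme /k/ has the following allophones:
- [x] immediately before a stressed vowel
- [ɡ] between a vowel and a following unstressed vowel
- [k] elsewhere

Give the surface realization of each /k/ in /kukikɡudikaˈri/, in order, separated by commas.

[k], [ɡ], [k], [ɡ]

Occurrence 1 (position 1): no conditioning environment matches → elsewhere allophone [k].
Occurrence 2 (position 3): between a vowel and a following unstressed vowel → [ɡ].
Occurrence 3 (position 5): no conditioning environment matches → elsewhere allophone [k].
Occurrence 4 (position 10): between a vowel and a following unstressed vowel → [ɡ].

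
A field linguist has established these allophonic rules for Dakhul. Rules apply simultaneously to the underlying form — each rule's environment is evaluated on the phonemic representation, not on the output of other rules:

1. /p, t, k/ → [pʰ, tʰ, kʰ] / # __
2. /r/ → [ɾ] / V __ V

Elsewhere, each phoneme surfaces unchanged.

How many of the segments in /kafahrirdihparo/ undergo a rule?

2

Segments that undergo a rule: /k/ → [kʰ] (rule 1); /r/ → [ɾ] (rule 2).
All other segments surface unchanged.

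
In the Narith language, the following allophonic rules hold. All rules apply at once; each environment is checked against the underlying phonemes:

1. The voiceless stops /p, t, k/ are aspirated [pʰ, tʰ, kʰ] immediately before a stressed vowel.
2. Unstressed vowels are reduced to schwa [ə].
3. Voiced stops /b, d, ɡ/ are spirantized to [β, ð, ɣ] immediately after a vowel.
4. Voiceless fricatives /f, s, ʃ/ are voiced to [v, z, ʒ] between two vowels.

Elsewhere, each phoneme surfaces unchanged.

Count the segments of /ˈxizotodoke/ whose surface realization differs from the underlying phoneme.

Segments that undergo a rule: /o/ → [ə] (rule 2); /o/ → [ə] (rule 2); /d/ → [ð] (rule 3); /o/ → [ə] (rule 2); /e/ → [ə] (rule 2).
All other segments surface unchanged.

5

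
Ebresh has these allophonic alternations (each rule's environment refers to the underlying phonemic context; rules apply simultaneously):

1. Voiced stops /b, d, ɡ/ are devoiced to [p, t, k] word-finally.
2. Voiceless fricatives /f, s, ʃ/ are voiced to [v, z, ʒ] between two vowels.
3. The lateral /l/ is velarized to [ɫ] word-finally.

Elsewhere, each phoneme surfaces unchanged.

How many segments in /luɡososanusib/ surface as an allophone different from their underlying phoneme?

4

Segments that undergo a rule: /s/ → [z] (rule 2); /s/ → [z] (rule 2); /s/ → [z] (rule 2); /b/ → [p] (rule 1).
All other segments surface unchanged.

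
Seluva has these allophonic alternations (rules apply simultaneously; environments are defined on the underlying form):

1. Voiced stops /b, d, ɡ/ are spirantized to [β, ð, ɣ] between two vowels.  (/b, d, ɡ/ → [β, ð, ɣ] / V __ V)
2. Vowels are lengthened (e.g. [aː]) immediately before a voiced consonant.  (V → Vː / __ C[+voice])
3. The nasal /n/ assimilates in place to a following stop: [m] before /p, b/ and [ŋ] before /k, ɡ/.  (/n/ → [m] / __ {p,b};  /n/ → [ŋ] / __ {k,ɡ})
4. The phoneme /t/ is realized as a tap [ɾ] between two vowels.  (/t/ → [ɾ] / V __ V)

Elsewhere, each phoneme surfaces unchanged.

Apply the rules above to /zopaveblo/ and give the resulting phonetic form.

/z/ stays [z].
/o/ — between /z/ and /p/; rule 2 does not apply here → [o].
/p/ stays [p].
Rule 2 applies to /a/ (between /p/ and /v/: before a voiced consonant) → [aː].
/v/ (between /a/ and /e/): no rule targets it → [v].
/e/ (between /v/ and /b/): before a voiced consonant, so rule 2 applies → [eː].
/b/ (between /e/ and /l/) fails the environment for rule 1, so it stays [b].
/l/ (between /b/ and /o/) is unaffected → [l].
/o/ (word-final) is in the target of rule 2 but the environment (before a voiced consonant) is not met → [o].

[zopaːveːblo]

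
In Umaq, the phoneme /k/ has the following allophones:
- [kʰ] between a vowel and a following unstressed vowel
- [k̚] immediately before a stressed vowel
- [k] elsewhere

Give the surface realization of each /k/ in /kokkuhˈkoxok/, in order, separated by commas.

Occurrence 1 (position 1): no conditioning environment matches → elsewhere allophone [k].
Occurrence 2 (position 3): no conditioning environment matches → elsewhere allophone [k].
Occurrence 3 (position 4): no conditioning environment matches → elsewhere allophone [k].
Occurrence 4 (position 7): immediately before a stressed vowel → [k̚].
Occurrence 5 (position 11): no conditioning environment matches → elsewhere allophone [k].

[k], [k], [k], [k̚], [k]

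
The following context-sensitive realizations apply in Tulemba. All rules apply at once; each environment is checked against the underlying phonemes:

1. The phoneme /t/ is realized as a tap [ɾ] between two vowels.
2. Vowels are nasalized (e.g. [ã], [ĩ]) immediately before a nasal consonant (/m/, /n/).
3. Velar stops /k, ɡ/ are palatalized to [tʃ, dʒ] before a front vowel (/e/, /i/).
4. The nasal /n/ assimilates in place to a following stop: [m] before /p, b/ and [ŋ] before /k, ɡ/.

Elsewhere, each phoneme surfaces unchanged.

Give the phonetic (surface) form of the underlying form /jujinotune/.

[jujĩnoɾũne]

/j/ stays [j].
/u/ (between /j/ and /j/) fails the environment for rule 2, so it stays [u].
/j/ (between /u/ and /i/): no rule targets it → [j].
/i/ (between /j/ and /n/): before a nasal consonant, so rule 2 applies → [ĩ].
/n/ (between /i/ and /o/) is in the target of rule 4 but the environment (before a labial or velar stop) is not met → [n].
/o/ — between /n/ and /t/; rule 2 does not apply here → [o].
/t/ meets the environment for rule 1 (between two vowels) → [ɾ].
/u/ (between /t/ and /n/): before a nasal consonant, so rule 2 applies → [ũ].
/n/ — between /u/ and /e/; rule 4 does not apply here → [n].
/e/ — word-final; rule 2 does not apply here → [e].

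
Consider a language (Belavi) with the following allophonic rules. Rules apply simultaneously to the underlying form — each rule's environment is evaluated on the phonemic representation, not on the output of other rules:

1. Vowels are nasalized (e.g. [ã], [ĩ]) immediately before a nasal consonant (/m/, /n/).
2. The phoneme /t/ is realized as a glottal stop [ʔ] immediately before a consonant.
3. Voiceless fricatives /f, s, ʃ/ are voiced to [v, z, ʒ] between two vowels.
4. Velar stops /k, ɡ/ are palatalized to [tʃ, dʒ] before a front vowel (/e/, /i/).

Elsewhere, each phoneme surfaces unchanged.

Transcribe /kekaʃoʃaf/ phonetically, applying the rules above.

[tʃekaʒoʒaf]

/k/ (word-initial) occurs before a front vowel → [tʃ] by rule 4.
/e/ (between /k/ and /k/) fails the environment for rule 1, so it stays [e].
/k/ (between /e/ and /a/) fails the environment for rule 4, so it stays [k].
/a/ (between /k/ and /ʃ/): rule 1 targets it, but not before a nasal consonant → unchanged [a].
/ʃ/ (between /a/ and /o/) occurs between two vowels → [ʒ] by rule 3.
/o/ (between /ʃ/ and /ʃ/) is in the target of rule 1 but the environment (before a nasal consonant) is not met → [o].
/ʃ/ (between /o/ and /a/): between two vowels, so rule 3 applies → [ʒ].
/a/ (between /ʃ/ and /f/) fails the environment for rule 1, so it stays [a].
/f/ (word-final) fails the environment for rule 3, so it stays [f].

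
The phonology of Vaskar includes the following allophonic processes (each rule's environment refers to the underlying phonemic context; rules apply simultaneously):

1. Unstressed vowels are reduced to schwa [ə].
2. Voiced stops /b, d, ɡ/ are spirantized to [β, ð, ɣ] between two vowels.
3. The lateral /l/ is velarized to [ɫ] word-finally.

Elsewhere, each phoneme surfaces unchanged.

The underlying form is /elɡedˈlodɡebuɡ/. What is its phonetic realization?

/e/ — word-initial, in an unstressed syllable — surfaces as [ə] (rule 1).
/l/ — between /e/ and /ɡ/; rule 3 does not apply here → [l].
/ɡ/ — between /l/ and /e/; rule 2 does not apply here → [ɡ].
Rule 1 applies to /e/ (between /ɡ/ and /d/: in an unstressed syllable) → [ə].
/d/ (between /e/ and /l/): rule 2 targets it, but not between two vowels → unchanged [d].
/l/ — between /d/ and /o/; rule 3 does not apply here → [l].
/o/ (between /l/ and /d/) is in the target of rule 1 but the environment (in an unstressed syllable) is not met → [o].
/d/ (between /o/ and /ɡ/) fails the environment for rule 2, so it stays [d].
/ɡ/ — between /d/ and /e/; rule 2 does not apply here → [ɡ].
/e/ (between /ɡ/ and /b/): in an unstressed syllable, so rule 1 applies → [ə].
/b/ meets the environment for rule 2 (between two vowels) → [β].
/u/ meets the environment for rule 1 (in an unstressed syllable) → [ə].
/ɡ/ (word-final): rule 2 targets it, but not between two vowels → unchanged [ɡ].

[əlɡədˈlodɡəβəɡ]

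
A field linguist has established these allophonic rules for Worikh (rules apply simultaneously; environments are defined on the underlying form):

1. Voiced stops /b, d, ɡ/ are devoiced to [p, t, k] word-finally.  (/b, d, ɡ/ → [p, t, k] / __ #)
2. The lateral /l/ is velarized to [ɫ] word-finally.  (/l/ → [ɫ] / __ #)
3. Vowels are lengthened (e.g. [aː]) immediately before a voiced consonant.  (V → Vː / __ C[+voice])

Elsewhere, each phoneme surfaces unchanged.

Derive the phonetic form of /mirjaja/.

[miːrjaːja]

/m/ — not in any rule's target class → [m].
/i/ (between /m/ and /r/): before a voiced consonant, so rule 3 applies → [iː].
/r/ stays [r].
/j/ (between /r/ and /a/): no rule targets it → [j].
/a/ (between /j/ and /j/) occurs before a voiced consonant → [aː] by rule 3.
/j/ stays [j].
/a/ — word-final; rule 3 does not apply here → [a].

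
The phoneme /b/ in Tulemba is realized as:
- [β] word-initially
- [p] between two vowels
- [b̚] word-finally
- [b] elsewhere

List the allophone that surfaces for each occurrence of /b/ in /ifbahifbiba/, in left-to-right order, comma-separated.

[b], [b], [p]

Occurrence 1 (position 3): no conditioning environment matches → elsewhere allophone [b].
Occurrence 2 (position 8): no conditioning environment matches → elsewhere allophone [b].
Occurrence 3 (position 10): between two vowels → [p].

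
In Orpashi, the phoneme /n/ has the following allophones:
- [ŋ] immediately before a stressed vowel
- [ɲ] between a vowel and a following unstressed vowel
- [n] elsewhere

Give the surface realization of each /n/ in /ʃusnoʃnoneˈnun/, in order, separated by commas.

Occurrence 1 (position 4): no conditioning environment matches → elsewhere allophone [n].
Occurrence 2 (position 7): no conditioning environment matches → elsewhere allophone [n].
Occurrence 3 (position 9): between a vowel and a following unstressed vowel → [ɲ].
Occurrence 4 (position 11): immediately before a stressed vowel → [ŋ].
Occurrence 5 (position 13): no conditioning environment matches → elsewhere allophone [n].

[n], [n], [ɲ], [ŋ], [n]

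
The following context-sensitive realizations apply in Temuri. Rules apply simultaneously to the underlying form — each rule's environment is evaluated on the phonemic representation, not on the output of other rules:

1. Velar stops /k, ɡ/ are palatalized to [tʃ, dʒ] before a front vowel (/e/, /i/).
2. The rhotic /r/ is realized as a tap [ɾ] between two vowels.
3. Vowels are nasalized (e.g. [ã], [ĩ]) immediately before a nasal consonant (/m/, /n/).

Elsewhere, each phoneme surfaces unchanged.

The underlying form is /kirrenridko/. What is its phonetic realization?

/k/ (word-initial): before a front vowel, so rule 1 applies → [tʃ].
/i/ (between /k/ and /r/) fails the environment for rule 3, so it stays [i].
/r/ (between /i/ and /r/): rule 2 targets it, but not between two vowels → unchanged [r].
/r/ (between /r/ and /e/): rule 2 targets it, but not between two vowels → unchanged [r].
/e/ (between /r/ and /n/): before a nasal consonant, so rule 3 applies → [ẽ].
/n/ — not in any rule's target class → [n].
/r/ — between /n/ and /i/; rule 2 does not apply here → [r].
/i/ (between /r/ and /d/) fails the environment for rule 3, so it stays [i].
/d/ — not in any rule's target class → [d].
/k/ (between /d/ and /o/) is in the target of rule 1 but the environment (before a front vowel) is not met → [k].
/o/ — word-final; rule 3 does not apply here → [o].

[tʃirrẽnridko]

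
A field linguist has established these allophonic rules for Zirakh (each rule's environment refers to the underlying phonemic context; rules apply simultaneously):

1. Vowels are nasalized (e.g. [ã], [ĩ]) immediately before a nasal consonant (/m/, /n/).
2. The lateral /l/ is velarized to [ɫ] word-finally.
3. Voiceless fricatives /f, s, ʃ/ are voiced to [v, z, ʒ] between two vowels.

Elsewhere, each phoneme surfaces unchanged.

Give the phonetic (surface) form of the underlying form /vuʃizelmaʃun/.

[vuʒizelmaʒũn]

/v/ stays [v].
/u/ (between /v/ and /ʃ/) fails the environment for rule 1, so it stays [u].
/ʃ/ — between /u/ and /i/, between two vowels — surfaces as [ʒ] (rule 3).
/i/ — between /ʃ/ and /z/; rule 1 does not apply here → [i].
/z/ (between /i/ and /e/): no rule targets it → [z].
/e/ (between /z/ and /l/): rule 1 targets it, but not before a nasal consonant → unchanged [e].
/l/ — between /e/ and /m/; rule 2 does not apply here → [l].
/m/ — not in any rule's target class → [m].
/a/ (between /m/ and /ʃ/): rule 1 targets it, but not before a nasal consonant → unchanged [a].
Rule 3 applies to /ʃ/ (between /a/ and /u/: between two vowels) → [ʒ].
Rule 1 applies to /u/ (between /ʃ/ and /n/: before a nasal consonant) → [ũ].
/n/ — not in any rule's target class → [n].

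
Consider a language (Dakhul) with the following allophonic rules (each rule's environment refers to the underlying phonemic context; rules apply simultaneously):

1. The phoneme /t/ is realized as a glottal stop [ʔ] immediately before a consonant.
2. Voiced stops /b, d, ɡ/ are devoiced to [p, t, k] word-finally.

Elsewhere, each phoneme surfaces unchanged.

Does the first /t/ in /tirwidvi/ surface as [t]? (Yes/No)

/t/ (word-initial): rule 1 targets it, but not immediately before a consonant → unchanged [t].
The actual realization is [t], which matches [t].

Yes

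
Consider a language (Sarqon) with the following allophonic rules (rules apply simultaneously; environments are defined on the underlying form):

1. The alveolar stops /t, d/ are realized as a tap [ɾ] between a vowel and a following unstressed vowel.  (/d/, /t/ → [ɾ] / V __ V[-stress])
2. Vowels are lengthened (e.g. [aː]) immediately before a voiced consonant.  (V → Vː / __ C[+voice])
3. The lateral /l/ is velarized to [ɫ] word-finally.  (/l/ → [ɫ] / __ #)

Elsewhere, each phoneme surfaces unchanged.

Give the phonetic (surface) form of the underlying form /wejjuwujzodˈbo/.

[weːjjuːwuːjzoːdˈbo]

/w/ (word-initial): no rule targets it → [w].
/e/ (between /w/ and /j/): before a voiced consonant, so rule 2 applies → [eː].
/j/ — not in any rule's target class → [j].
/j/ — not in any rule's target class → [j].
/u/ — between /j/ and /w/, before a voiced consonant — surfaces as [uː] (rule 2).
/w/ — not in any rule's target class → [w].
/u/ (between /w/ and /j/) occurs before a voiced consonant → [uː] by rule 2.
/j/ (between /u/ and /z/): no rule targets it → [j].
/z/ stays [z].
/o/ (between /z/ and /d/): before a voiced consonant, so rule 2 applies → [oː].
/d/ (between /o/ and /b/) fails the environment for rule 1, so it stays [d].
/b/ stays [b].
/o/ (word-final) is in the target of rule 2 but the environment (before a voiced consonant) is not met → [o].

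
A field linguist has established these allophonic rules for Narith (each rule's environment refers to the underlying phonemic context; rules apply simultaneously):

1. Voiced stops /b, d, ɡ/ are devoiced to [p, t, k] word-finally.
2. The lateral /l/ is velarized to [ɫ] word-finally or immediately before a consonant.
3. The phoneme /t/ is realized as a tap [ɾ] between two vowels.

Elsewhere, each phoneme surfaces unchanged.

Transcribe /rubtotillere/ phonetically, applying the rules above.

/r/ stays [r].
/u/ — not in any rule's target class → [u].
/b/ — between /u/ and /t/; rule 1 does not apply here → [b].
/t/ (between /b/ and /o/) is in the target of rule 3 but the environment (between two vowels) is not met → [t].
/o/ (between /t/ and /t/) is unaffected → [o].
/t/ meets the environment for rule 3 (between two vowels) → [ɾ].
/i/ (between /t/ and /l/) is unaffected → [i].
/l/ — between /i/ and /l/, word-finally or immediately before a consonant — surfaces as [ɫ] (rule 2).
/l/ (between /l/ and /e/) is in the target of rule 2 but the environment (word-finally or immediately before a consonant) is not met → [l].
/e/ stays [e].
/r/ stays [r].
/e/ — not in any rule's target class → [e].

[rubtoɾiɫlere]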